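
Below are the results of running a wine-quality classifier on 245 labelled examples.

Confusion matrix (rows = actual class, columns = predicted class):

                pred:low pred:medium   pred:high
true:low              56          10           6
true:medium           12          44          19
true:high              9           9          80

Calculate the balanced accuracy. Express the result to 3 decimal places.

0.727

Balanced accuracy = mean of per-class recall.
  low: recall = 56/72 = 0.7778
  medium: recall = 44/75 = 0.5867
  high: recall = 80/98 = 0.8163
Mean = (0.7778 + 0.5867 + 0.8163) / 3 = 0.727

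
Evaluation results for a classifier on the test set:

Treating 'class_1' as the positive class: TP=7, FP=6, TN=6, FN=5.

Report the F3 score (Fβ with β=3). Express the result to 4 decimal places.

0.5785

Fβ = (1+β²)·TP / ((1+β²)·TP + β²·FN + FP), with β²=9
= 10·7 / (10·7 + 9·5 + 6) = 0.5785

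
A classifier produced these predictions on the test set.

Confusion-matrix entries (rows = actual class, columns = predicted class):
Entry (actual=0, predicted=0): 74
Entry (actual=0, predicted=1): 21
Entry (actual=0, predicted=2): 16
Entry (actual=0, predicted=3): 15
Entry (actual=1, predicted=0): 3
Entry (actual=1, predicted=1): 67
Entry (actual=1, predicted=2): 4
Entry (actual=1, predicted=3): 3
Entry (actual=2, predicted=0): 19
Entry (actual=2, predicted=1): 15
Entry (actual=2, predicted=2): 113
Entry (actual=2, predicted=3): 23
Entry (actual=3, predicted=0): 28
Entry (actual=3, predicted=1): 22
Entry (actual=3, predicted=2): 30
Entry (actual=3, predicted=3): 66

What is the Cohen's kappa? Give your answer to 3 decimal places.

0.486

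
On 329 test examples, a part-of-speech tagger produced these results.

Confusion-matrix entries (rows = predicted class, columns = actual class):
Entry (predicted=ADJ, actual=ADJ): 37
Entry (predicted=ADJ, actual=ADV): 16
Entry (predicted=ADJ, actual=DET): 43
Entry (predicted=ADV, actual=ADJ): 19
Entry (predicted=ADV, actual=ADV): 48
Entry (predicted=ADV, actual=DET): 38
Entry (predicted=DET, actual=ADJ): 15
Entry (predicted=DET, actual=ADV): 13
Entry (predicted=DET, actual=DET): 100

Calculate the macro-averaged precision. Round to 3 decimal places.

0.541

Per-class precision (TP/(TP+FP)):
  ADJ: TP=37, FP=16+43=59 → 37/96 = 0.3854
  ADV: TP=48, FP=19+38=57 → 48/105 = 0.4571
  DET: TP=100, FP=15+13=28 → 100/128 = 0.7813
Macro-precision = mean = (0.3854 + 0.4571 + 0.7813) / 3 = 0.541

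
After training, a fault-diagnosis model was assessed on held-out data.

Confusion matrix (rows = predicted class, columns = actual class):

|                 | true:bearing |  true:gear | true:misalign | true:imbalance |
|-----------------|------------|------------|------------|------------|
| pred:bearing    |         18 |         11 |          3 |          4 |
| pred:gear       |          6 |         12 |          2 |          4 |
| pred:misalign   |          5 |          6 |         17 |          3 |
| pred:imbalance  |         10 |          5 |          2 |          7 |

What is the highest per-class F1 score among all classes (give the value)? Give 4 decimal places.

0.6182

Per-class F1 score (2·TP/(2·TP+FP+FN)):
  bearing: TP=18, FP=11+3+4=18, FN=6+5+10=21 → 36/75 = 0.48000
  gear: TP=12, FP=6+2+4=12, FN=11+6+5=22 → 24/58 = 0.41379
  misalign: TP=17, FP=5+6+3=14, FN=3+2+2=7 → 34/55 = 0.61818
  imbalance: TP=7, FP=10+5+2=17, FN=4+4+3=11 → 14/42 = 0.33333
Highest is class 'misalign' with F1 score = 0.6182.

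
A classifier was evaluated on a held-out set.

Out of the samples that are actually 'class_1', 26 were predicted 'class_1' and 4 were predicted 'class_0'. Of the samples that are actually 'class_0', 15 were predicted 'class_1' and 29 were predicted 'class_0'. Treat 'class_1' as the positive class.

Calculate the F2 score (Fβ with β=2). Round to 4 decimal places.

0.8075

Fβ = (1+β²)·TP / ((1+β²)·TP + β²·FN + FP), with β²=4
= 5·26 / (5·26 + 4·4 + 15) = 0.8075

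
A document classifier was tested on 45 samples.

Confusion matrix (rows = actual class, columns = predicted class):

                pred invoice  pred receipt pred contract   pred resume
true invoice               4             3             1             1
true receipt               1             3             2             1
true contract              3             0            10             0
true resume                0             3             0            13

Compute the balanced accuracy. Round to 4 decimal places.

Balanced accuracy = mean of per-class recall.
  invoice: recall = 4/9 = 0.44444
  receipt: recall = 3/7 = 0.42857
  contract: recall = 10/13 = 0.76923
  resume: recall = 13/16 = 0.81250
Mean = (0.44444 + 0.42857 + 0.76923 + 0.81250) / 4 = 0.6137

0.6137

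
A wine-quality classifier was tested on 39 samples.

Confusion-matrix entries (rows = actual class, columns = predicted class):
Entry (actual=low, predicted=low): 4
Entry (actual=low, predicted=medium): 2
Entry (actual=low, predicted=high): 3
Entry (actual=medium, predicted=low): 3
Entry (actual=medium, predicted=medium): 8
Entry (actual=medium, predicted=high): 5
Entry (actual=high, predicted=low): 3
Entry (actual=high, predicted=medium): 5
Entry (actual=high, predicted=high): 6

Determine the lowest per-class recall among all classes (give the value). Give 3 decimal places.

Per-class recall (TP/(TP+FN)):
  low: TP=4, FN=2+3=5 → 4/9 = 0.4444
  medium: TP=8, FN=3+5=8 → 8/16 = 0.5000
  high: TP=6, FN=3+5=8 → 6/14 = 0.4286
Lowest is class 'high' with recall = 0.429.

0.429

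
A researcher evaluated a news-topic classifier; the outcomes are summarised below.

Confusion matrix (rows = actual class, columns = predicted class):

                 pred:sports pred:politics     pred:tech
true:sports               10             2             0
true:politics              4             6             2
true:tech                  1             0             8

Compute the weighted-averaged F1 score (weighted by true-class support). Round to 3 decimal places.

0.717

Per-class F1 score (2·TP/(2·TP+FP+FN)):
  sports: TP=10, FP=4+1=5, FN=2+0=2 → 20/27 = 0.7407
  politics: TP=6, FP=2+0=2, FN=4+2=6 → 12/20 = 0.6000
  tech: TP=8, FP=0+2=2, FN=1+0=1 → 16/19 = 0.8421
Weighted-F1 score = Σ (supportᵢ/N)·F1 scoreᵢ with N=33: (12/33)·0.7407 + (12/33)·0.6000 + (9/33)·0.8421 = 0.717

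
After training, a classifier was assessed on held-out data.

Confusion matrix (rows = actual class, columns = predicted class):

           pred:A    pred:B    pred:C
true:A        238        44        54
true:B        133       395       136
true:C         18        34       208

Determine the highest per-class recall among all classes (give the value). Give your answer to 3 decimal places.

Per-class recall (TP/(TP+FN)):
  A: TP=238, FN=44+54=98 → 238/336 = 0.7083
  B: TP=395, FN=133+136=269 → 395/664 = 0.5949
  C: TP=208, FN=18+34=52 → 208/260 = 0.8000
Highest is class 'C' with recall = 0.800.

0.800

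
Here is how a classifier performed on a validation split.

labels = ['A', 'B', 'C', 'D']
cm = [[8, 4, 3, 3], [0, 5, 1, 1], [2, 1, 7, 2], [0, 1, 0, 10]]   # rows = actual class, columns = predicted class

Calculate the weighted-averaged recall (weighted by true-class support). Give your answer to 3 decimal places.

0.625

Per-class recall (TP/(TP+FN)):
  A: TP=8, FN=4+3+3=10 → 8/18 = 0.4444
  B: TP=5, FN=0+1+1=2 → 5/7 = 0.7143
  C: TP=7, FN=2+1+2=5 → 7/12 = 0.5833
  D: TP=10, FN=0+1+0=1 → 10/11 = 0.9091
Weighted-recall = Σ (supportᵢ/N)·recallᵢ with N=48: (18/48)·0.4444 + (7/48)·0.7143 + (12/48)·0.5833 + (11/48)·0.9091 = 0.625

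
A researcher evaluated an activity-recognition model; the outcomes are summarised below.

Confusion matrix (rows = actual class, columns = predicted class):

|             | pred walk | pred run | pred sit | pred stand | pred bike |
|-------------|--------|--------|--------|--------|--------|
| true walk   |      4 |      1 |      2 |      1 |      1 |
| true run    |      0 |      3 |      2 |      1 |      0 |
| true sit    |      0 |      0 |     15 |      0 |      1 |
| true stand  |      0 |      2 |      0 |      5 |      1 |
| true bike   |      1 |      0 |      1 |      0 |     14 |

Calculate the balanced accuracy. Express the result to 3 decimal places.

0.676

Balanced accuracy = mean of per-class recall.
  walk: recall = 4/9 = 0.4444
  run: recall = 3/6 = 0.5000
  sit: recall = 15/16 = 0.9375
  stand: recall = 5/8 = 0.6250
  bike: recall = 14/16 = 0.8750
Mean = (0.4444 + 0.5000 + 0.9375 + 0.6250 + 0.8750) / 5 = 0.676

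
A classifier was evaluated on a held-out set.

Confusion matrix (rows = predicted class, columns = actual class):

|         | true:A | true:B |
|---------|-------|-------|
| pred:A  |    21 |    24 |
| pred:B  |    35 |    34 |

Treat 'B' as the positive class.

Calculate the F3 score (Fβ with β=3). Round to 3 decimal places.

Fβ = (1+β²)·TP / ((1+β²)·TP + β²·FN + FP), with β²=9
= 10·34 / (10·34 + 9·24 + 35) = 0.575

0.575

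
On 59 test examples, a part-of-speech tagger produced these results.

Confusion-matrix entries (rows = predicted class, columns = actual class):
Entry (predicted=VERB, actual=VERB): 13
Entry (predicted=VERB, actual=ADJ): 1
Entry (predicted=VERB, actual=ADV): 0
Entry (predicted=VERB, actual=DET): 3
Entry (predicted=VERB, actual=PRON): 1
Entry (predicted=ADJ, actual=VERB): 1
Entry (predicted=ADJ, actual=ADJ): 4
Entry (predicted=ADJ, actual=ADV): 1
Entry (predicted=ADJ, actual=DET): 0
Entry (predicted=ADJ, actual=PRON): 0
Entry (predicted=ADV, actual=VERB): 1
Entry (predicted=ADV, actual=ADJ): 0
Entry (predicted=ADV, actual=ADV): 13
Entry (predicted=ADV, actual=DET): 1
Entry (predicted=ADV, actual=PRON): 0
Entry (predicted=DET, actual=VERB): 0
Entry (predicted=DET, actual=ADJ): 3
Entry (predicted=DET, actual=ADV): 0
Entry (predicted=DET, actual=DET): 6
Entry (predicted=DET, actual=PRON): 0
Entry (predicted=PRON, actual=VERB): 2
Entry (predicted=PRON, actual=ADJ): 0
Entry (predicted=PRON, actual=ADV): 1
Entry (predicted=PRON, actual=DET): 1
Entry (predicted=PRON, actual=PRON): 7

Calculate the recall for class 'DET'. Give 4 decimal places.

0.5455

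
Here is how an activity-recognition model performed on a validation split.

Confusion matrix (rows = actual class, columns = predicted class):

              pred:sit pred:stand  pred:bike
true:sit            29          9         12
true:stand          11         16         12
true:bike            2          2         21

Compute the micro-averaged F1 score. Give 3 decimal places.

0.579

Micro-averaging pools counts across classes: ΣTP=66, ΣFP=48, ΣFN=48.
Micro-F1 score = 2·TP/(2·TP+FP+FN) on pooled counts = 0.579 (equals overall accuracy in single-label multiclass).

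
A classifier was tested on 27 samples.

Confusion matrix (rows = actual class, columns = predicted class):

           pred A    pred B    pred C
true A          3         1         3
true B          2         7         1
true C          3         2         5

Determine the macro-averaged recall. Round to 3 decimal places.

Per-class recall (TP/(TP+FN)):
  A: TP=3, FN=1+3=4 → 3/7 = 0.4286
  B: TP=7, FN=2+1=3 → 7/10 = 0.7000
  C: TP=5, FN=3+2=5 → 5/10 = 0.5000
Macro-recall = mean = (0.4286 + 0.7000 + 0.5000) / 3 = 0.543

0.543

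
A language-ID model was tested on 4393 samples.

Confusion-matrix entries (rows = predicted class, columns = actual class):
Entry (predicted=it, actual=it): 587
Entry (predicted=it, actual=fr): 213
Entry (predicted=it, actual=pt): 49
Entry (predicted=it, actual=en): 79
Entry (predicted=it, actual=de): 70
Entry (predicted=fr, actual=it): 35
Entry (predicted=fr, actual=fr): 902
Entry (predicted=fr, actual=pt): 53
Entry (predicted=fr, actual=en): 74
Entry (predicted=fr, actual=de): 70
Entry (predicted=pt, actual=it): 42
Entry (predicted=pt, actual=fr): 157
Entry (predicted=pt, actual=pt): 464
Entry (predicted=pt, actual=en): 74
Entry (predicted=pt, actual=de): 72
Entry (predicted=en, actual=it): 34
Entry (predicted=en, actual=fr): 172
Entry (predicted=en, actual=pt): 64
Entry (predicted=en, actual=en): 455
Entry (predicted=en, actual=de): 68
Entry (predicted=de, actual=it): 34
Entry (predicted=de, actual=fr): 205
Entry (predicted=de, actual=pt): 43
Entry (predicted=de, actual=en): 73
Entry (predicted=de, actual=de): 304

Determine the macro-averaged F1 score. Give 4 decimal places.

Per-class F1 score (2·TP/(2·TP+FP+FN)):
  it: TP=587, FP=213+49+79+70=411, FN=35+42+34+34=145 → 1174/1730 = 0.67861
  fr: TP=902, FP=35+53+74+70=232, FN=213+157+172+205=747 → 1804/2783 = 0.64822
  pt: TP=464, FP=42+157+74+72=345, FN=49+53+64+43=209 → 928/1482 = 0.62618
  en: TP=455, FP=34+172+64+68=338, FN=79+74+74+73=300 → 910/1548 = 0.58786
  de: TP=304, FP=34+205+43+73=355, FN=70+70+72+68=280 → 608/1243 = 0.48914
Macro-F1 score = mean = (0.67861 + 0.64822 + 0.62618 + 0.58786 + 0.48914) / 5 = 0.6060

0.6060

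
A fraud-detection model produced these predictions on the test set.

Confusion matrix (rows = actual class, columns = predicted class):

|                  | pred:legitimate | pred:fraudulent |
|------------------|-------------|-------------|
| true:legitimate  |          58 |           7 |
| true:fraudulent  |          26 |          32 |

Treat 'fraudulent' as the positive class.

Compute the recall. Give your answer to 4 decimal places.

0.5517

Recall = TP/(TP+FN) = 32/(32+26) = 32/58 = 0.5517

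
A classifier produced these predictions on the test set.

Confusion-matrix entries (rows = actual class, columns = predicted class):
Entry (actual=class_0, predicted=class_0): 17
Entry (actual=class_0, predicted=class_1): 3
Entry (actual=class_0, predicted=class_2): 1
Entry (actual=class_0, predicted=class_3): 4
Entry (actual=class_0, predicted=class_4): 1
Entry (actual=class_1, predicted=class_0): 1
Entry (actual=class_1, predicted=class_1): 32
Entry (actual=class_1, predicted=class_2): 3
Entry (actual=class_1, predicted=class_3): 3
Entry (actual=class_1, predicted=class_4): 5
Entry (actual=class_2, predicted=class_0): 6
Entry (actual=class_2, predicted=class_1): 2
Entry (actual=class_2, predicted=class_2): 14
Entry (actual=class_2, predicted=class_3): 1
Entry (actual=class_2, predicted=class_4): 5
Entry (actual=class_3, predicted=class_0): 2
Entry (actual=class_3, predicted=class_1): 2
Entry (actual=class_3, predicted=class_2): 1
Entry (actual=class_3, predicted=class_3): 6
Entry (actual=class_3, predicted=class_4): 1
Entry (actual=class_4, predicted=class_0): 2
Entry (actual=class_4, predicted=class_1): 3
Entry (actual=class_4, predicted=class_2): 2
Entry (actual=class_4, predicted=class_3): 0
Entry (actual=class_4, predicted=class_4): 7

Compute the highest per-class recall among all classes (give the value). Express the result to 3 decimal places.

0.727

Per-class recall (TP/(TP+FN)):
  class_0: TP=17, FN=3+1+4+1=9 → 17/26 = 0.6538
  class_1: TP=32, FN=1+3+3+5=12 → 32/44 = 0.7273
  class_2: TP=14, FN=6+2+1+5=14 → 14/28 = 0.5000
  class_3: TP=6, FN=2+2+1+1=6 → 6/12 = 0.5000
  class_4: TP=7, FN=2+3+2+0=7 → 7/14 = 0.5000
Highest is class 'class_1' with recall = 0.727.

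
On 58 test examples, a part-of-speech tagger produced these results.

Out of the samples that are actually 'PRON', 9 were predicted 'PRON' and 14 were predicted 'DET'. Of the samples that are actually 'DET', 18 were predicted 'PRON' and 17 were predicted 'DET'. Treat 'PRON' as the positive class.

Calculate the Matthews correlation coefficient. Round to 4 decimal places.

-0.1206

MCC = (TP·TN − FP·FN) / √((TP+FP)(TP+FN)(TN+FP)(TN+FN))
Numerator = 9·17 − 18·14 = -99
Denominator = √(27·23·35·31) = √673785 = 820.8441
MCC = -99 / 820.8441 = -0.1206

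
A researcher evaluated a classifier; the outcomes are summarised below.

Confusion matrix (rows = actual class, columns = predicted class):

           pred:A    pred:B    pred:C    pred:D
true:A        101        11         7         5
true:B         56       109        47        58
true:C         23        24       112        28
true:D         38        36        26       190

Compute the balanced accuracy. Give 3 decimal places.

0.618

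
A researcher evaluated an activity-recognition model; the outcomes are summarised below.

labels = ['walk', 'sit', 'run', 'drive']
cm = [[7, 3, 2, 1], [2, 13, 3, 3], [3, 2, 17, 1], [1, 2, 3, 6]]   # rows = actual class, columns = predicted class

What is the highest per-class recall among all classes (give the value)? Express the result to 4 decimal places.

0.7391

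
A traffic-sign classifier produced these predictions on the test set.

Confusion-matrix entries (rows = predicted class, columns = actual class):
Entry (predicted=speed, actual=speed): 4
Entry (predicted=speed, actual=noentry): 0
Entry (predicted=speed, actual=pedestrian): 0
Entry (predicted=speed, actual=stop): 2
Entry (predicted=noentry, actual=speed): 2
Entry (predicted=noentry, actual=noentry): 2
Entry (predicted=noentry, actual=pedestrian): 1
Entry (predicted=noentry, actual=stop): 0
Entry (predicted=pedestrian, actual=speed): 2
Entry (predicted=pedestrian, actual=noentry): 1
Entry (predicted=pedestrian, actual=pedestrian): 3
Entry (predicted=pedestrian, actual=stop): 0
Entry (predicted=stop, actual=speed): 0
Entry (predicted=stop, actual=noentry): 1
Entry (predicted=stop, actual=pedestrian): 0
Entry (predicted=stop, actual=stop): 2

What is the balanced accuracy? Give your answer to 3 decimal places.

0.563

Balanced accuracy = mean of per-class recall.
  speed: recall = 4/8 = 0.5000
  noentry: recall = 2/4 = 0.5000
  pedestrian: recall = 3/4 = 0.7500
  stop: recall = 2/4 = 0.5000
Mean = (0.5000 + 0.5000 + 0.7500 + 0.5000) / 4 = 0.563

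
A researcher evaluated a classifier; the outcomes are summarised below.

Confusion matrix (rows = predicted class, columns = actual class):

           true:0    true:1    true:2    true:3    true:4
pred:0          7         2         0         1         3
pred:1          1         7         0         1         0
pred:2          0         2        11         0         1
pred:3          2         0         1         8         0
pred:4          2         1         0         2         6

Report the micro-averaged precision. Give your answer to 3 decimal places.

Micro-averaging pools counts across classes: ΣTP=39, ΣFP=19, ΣFN=19.
Micro-precision = TP/(TP+FP) on pooled counts = 0.672 (equals overall accuracy in single-label multiclass).

0.672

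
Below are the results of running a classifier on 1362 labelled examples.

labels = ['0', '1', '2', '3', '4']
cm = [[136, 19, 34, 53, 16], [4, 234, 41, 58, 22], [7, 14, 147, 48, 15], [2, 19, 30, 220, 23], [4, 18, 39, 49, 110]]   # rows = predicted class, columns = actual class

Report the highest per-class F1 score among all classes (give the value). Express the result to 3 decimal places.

Per-class F1 score (2·TP/(2·TP+FP+FN)):
  0: TP=136, FP=19+34+53+16=122, FN=4+7+2+4=17 → 272/411 = 0.6618
  1: TP=234, FP=4+41+58+22=125, FN=19+14+19+18=70 → 468/663 = 0.7059
  2: TP=147, FP=7+14+48+15=84, FN=34+41+30+39=144 → 294/522 = 0.5632
  3: TP=220, FP=2+19+30+23=74, FN=53+58+48+49=208 → 440/722 = 0.6094
  4: TP=110, FP=4+18+39+49=110, FN=16+22+15+23=76 → 220/406 = 0.5419
Highest is class '1' with F1 score = 0.706.

0.706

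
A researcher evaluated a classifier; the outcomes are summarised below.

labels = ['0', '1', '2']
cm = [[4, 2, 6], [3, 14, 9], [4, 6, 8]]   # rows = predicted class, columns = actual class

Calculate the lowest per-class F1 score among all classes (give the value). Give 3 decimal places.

Per-class F1 score (2·TP/(2·TP+FP+FN)):
  0: TP=4, FP=2+6=8, FN=3+4=7 → 8/23 = 0.3478
  1: TP=14, FP=3+9=12, FN=2+6=8 → 28/48 = 0.5833
  2: TP=8, FP=4+6=10, FN=6+9=15 → 16/41 = 0.3902
Lowest is class '0' with F1 score = 0.348.

0.348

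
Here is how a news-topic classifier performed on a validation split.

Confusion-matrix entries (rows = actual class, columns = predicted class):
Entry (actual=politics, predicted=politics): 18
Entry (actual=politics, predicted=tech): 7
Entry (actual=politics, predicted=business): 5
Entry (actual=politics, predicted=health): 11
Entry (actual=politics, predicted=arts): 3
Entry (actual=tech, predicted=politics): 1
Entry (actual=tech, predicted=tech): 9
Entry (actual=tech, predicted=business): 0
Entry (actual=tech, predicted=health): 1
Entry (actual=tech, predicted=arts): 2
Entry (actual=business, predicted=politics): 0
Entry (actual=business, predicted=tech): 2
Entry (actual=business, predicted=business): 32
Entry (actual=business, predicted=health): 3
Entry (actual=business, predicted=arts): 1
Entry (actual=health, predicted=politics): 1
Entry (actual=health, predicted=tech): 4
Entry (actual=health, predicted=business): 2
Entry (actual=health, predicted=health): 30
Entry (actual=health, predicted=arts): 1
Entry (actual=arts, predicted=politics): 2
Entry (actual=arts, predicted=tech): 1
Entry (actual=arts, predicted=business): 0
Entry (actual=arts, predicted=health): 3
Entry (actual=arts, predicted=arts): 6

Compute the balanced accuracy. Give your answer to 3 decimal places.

0.647

Balanced accuracy = mean of per-class recall.
  politics: recall = 18/44 = 0.4091
  tech: recall = 9/13 = 0.6923
  business: recall = 32/38 = 0.8421
  health: recall = 30/38 = 0.7895
  arts: recall = 6/12 = 0.5000
Mean = (0.4091 + 0.6923 + 0.8421 + 0.7895 + 0.5000) / 5 = 0.647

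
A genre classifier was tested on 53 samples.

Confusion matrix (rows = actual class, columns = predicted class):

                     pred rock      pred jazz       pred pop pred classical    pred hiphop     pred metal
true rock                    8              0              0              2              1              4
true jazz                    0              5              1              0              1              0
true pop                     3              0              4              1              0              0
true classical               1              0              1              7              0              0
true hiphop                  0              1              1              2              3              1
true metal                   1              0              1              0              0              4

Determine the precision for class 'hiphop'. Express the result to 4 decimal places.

0.6000

Take TP from the diagonal, FP from the rest of the 'hiphop' prediction marginal, FN from the rest of the 'hiphop' actual marginal.
precision = TP/(TP+FP).
hiphop: TP=3, FP=1+1+0+0+0=2 → 3/5 = 0.60000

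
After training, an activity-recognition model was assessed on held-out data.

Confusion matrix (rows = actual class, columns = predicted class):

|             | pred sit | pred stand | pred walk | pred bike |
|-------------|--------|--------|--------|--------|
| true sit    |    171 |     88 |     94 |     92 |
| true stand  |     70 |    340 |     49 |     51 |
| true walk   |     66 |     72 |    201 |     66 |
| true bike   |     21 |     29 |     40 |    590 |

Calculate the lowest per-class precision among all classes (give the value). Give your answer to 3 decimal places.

0.521

Per-class precision (TP/(TP+FP)):
  sit: TP=171, FP=70+66+21=157 → 171/328 = 0.5213
  stand: TP=340, FP=88+72+29=189 → 340/529 = 0.6427
  walk: TP=201, FP=94+49+40=183 → 201/384 = 0.5234
  bike: TP=590, FP=92+51+66=209 → 590/799 = 0.7384
Lowest is class 'sit' with precision = 0.521.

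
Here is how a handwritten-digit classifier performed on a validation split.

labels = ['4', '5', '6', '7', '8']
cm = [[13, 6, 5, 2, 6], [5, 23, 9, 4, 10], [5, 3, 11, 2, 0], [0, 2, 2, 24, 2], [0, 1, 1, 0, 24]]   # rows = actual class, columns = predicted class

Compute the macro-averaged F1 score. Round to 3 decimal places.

Per-class F1 score (2·TP/(2·TP+FP+FN)):
  4: TP=13, FP=5+5+0+0=10, FN=6+5+2+6=19 → 26/55 = 0.4727
  5: TP=23, FP=6+3+2+1=12, FN=5+9+4+10=28 → 46/86 = 0.5349
  6: TP=11, FP=5+9+2+1=17, FN=5+3+2+0=10 → 22/49 = 0.4490
  7: TP=24, FP=2+4+2+0=8, FN=0+2+2+2=6 → 48/62 = 0.7742
  8: TP=24, FP=6+10+0+2=18, FN=0+1+1+0=2 → 48/68 = 0.7059
Macro-F1 score = mean = (0.4727 + 0.5349 + 0.4490 + 0.7742 + 0.7059) / 5 = 0.587

0.587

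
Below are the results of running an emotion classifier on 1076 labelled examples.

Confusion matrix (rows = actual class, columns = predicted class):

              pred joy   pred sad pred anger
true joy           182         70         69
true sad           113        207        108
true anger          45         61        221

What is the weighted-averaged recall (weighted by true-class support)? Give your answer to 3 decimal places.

0.567

Per-class recall (TP/(TP+FN)):
  joy: TP=182, FN=70+69=139 → 182/321 = 0.5670
  sad: TP=207, FN=113+108=221 → 207/428 = 0.4836
  anger: TP=221, FN=45+61=106 → 221/327 = 0.6758
Weighted-recall = Σ (supportᵢ/N)·recallᵢ with N=1076: (321/1076)·0.5670 + (428/1076)·0.4836 + (327/1076)·0.6758 = 0.567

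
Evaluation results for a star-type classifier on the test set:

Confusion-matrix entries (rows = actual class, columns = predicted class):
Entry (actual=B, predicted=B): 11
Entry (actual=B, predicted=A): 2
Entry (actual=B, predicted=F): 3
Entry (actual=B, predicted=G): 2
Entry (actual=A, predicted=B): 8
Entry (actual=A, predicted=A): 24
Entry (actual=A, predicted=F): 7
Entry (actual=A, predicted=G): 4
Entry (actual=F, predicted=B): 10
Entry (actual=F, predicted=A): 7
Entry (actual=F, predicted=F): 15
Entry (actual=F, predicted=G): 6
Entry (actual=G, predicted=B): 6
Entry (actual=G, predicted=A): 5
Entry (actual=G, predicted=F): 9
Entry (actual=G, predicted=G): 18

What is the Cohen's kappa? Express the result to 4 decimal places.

0.3283

Observed agreement pₒ = trace/N = 68/137 = 0.49635
Expected agreement pₑ = Σ (rowᵢ·colᵢ)/N² = (18·35 + 43·38 + 38·34 + 38·30)/137² = 0.25020
κ = (pₒ − pₑ)/(1 − pₑ) = (0.49635 − 0.25020)/(1 − 0.25020) = 0.3283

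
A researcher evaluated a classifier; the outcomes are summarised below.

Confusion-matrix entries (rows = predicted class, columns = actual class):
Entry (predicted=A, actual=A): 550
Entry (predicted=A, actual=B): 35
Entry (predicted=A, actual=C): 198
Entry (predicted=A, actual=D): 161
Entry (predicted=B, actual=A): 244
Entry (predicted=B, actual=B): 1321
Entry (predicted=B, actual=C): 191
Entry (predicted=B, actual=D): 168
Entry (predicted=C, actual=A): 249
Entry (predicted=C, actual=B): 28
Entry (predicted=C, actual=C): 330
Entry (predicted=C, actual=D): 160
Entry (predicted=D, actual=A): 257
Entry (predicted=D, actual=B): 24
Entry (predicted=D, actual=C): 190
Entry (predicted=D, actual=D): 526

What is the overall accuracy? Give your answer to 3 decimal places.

Accuracy = trace / total = (550+1321+330+526=2727) / 4632 = 2727/4632 = 0.589

0.589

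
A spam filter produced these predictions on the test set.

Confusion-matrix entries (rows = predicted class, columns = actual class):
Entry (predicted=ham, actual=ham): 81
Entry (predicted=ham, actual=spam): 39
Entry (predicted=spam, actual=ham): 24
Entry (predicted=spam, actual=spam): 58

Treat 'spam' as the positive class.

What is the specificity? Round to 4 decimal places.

Specificity = TN/(TN+FP) = 81/(81+24) = 0.7714

0.7714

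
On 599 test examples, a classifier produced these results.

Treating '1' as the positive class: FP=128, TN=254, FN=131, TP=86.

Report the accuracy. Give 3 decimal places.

0.568

Accuracy = (TP+TN)/N = (86+254)/599 = 0.568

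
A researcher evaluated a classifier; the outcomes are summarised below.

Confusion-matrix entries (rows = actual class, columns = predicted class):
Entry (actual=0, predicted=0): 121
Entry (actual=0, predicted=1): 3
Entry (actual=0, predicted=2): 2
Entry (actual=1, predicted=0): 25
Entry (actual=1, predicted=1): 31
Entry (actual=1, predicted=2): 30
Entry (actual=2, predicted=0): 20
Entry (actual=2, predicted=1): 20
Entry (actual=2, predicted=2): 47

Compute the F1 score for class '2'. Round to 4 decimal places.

0.5663

Treat '2' as positive and all other classes as negative.
F1 score = 2·TP/(2·TP+FP+FN).
2: TP=47, FP=2+30=32, FN=20+20=40 → 94/166 = 0.56627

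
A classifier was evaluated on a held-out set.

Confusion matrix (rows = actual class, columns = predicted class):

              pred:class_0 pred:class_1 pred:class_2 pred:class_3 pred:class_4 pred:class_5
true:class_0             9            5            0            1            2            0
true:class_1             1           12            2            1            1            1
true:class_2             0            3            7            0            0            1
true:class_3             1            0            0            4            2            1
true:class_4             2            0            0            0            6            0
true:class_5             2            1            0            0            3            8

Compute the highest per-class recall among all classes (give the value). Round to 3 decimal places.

Per-class recall (TP/(TP+FN)):
  class_0: TP=9, FN=5+0+1+2+0=8 → 9/17 = 0.5294
  class_1: TP=12, FN=1+2+1+1+1=6 → 12/18 = 0.6667
  class_2: TP=7, FN=0+3+0+0+1=4 → 7/11 = 0.6364
  class_3: TP=4, FN=1+0+0+2+1=4 → 4/8 = 0.5000
  class_4: TP=6, FN=2+0+0+0+0=2 → 6/8 = 0.7500
  class_5: TP=8, FN=2+1+0+0+3=6 → 8/14 = 0.5714
Highest is class 'class_4' with recall = 0.750.

0.750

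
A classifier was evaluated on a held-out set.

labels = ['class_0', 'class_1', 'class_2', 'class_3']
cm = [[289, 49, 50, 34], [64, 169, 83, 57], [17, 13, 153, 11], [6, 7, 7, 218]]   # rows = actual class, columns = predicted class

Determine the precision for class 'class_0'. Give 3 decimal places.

0.769

Treat 'class_0' as positive and all other classes as negative.
precision = TP/(TP+FP).
class_0: TP=289, FP=64+17+6=87 → 289/376 = 0.7686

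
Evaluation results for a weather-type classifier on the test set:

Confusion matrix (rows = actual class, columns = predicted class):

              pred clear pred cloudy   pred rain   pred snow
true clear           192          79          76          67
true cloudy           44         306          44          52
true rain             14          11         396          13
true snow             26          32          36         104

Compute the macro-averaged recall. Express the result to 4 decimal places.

0.6469

Per-class recall (TP/(TP+FN)):
  clear: TP=192, FN=79+76+67=222 → 192/414 = 0.46377
  cloudy: TP=306, FN=44+44+52=140 → 306/446 = 0.68610
  rain: TP=396, FN=14+11+13=38 → 396/434 = 0.91244
  snow: TP=104, FN=26+32+36=94 → 104/198 = 0.52525
Macro-recall = mean = (0.46377 + 0.68610 + 0.91244 + 0.52525) / 4 = 0.6469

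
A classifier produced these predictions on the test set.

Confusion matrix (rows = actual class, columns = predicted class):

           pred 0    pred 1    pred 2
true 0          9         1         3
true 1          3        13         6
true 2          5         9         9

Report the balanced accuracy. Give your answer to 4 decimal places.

Balanced accuracy = mean of per-class recall.
  0: recall = 9/13 = 0.69231
  1: recall = 13/22 = 0.59091
  2: recall = 9/23 = 0.39130
Mean = (0.69231 + 0.59091 + 0.39130) / 3 = 0.5582

0.5582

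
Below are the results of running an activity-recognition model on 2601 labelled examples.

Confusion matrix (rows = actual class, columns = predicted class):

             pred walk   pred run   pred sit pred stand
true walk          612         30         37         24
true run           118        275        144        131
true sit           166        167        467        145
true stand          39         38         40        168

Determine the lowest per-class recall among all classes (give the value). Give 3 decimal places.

0.412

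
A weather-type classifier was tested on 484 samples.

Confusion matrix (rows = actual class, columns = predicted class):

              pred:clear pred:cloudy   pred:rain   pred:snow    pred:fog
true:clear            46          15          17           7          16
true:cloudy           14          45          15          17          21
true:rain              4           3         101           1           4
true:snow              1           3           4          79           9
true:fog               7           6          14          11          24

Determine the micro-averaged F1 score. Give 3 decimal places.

0.610

Micro-averaging pools counts across classes: ΣTP=295, ΣFP=189, ΣFN=189.
Micro-F1 score = 2·TP/(2·TP+FP+FN) on pooled counts = 0.610 (equals overall accuracy in single-label multiclass).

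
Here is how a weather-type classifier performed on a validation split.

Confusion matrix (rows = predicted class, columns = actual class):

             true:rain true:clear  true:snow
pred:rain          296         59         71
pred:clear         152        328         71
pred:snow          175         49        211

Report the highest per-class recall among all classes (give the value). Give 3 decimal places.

0.752

Per-class recall (TP/(TP+FN)):
  rain: TP=296, FN=152+175=327 → 296/623 = 0.4751
  clear: TP=328, FN=59+49=108 → 328/436 = 0.7523
  snow: TP=211, FN=71+71=142 → 211/353 = 0.5977
Highest is class 'clear' with recall = 0.752.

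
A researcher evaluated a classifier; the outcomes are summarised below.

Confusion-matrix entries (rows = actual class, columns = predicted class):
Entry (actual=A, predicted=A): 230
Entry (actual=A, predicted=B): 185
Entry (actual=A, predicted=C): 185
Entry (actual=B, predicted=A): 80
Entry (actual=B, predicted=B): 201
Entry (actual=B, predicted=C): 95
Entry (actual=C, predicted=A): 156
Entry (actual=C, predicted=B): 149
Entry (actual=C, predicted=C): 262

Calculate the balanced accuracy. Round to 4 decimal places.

Balanced accuracy = mean of per-class recall.
  A: recall = 230/600 = 0.38333
  B: recall = 201/376 = 0.53457
  C: recall = 262/567 = 0.46208
Mean = (0.38333 + 0.53457 + 0.46208) / 3 = 0.4600

0.4600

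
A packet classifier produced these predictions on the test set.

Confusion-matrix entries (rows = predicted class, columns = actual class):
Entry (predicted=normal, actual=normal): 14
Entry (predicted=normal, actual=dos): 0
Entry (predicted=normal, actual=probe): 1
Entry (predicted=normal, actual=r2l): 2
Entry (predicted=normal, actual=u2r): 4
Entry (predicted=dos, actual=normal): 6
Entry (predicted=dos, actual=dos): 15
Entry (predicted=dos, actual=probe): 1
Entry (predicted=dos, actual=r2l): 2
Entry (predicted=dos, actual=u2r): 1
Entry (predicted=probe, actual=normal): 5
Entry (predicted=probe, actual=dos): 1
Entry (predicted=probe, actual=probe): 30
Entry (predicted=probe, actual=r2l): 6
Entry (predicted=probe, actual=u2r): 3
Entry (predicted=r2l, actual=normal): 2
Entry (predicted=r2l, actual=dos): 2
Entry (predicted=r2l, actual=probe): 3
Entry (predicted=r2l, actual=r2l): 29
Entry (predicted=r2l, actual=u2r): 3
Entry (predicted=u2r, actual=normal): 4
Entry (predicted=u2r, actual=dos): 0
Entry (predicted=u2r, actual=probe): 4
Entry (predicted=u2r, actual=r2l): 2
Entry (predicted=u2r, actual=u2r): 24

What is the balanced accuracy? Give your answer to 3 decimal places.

0.689

Balanced accuracy = mean of per-class recall.
  normal: recall = 14/31 = 0.4516
  dos: recall = 15/18 = 0.8333
  probe: recall = 30/39 = 0.7692
  r2l: recall = 29/41 = 0.7073
  u2r: recall = 24/35 = 0.6857
Mean = (0.4516 + 0.8333 + 0.7692 + 0.7073 + 0.6857) / 5 = 0.689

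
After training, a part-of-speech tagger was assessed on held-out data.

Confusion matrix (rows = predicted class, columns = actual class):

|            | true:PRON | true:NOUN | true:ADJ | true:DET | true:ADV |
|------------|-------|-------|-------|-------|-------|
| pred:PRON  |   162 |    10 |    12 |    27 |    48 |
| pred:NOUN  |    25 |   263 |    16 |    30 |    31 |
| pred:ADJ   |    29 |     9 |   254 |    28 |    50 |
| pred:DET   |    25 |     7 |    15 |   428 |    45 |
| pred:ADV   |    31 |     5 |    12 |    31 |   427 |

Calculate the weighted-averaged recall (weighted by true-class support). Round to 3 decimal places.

0.759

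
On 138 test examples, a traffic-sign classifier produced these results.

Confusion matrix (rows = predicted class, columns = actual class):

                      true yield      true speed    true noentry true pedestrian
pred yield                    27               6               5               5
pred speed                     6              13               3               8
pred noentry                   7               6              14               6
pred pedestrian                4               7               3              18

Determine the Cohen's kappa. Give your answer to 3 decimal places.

0.358

Observed agreement pₒ = trace/N = 72/138 = 0.5217
Expected agreement pₑ = Σ (rowᵢ·colᵢ)/N² = (44·43 + 32·30 + 25·33 + 37·32)/138² = 0.2553
κ = (pₒ − pₑ)/(1 − pₑ) = (0.5217 − 0.2553)/(1 − 0.2553) = 0.358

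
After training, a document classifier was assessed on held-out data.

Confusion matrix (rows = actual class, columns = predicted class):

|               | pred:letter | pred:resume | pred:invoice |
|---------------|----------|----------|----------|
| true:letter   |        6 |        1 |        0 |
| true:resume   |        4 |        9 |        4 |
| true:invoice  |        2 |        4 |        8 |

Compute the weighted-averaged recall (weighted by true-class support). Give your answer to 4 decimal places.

Per-class recall (TP/(TP+FN)):
  letter: TP=6, FN=1+0=1 → 6/7 = 0.85714
  resume: TP=9, FN=4+4=8 → 9/17 = 0.52941
  invoice: TP=8, FN=2+4=6 → 8/14 = 0.57143
Weighted-recall = Σ (supportᵢ/N)·recallᵢ with N=38: (7/38)·0.85714 + (17/38)·0.52941 + (14/38)·0.57143 = 0.6053

0.6053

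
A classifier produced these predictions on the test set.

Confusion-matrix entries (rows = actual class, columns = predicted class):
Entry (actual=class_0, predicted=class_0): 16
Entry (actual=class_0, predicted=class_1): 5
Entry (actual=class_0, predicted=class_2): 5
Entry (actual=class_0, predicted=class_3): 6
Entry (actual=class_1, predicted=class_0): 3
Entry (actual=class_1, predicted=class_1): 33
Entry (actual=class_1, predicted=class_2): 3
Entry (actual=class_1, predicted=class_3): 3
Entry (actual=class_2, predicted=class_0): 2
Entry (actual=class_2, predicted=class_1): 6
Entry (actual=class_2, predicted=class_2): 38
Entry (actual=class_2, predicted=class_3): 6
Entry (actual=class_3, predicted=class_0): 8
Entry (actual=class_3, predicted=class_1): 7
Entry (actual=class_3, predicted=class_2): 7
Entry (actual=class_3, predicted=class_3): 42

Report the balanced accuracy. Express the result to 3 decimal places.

0.668

Balanced accuracy = mean of per-class recall.
  class_0: recall = 16/32 = 0.5000
  class_1: recall = 33/42 = 0.7857
  class_2: recall = 38/52 = 0.7308
  class_3: recall = 42/64 = 0.6563
Mean = (0.5000 + 0.7857 + 0.7308 + 0.6563) / 4 = 0.668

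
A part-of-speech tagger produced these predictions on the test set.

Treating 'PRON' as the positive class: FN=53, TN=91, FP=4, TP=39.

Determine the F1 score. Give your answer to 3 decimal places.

0.578

Precision = TP/(TP+FP) = 39/43 = 0.9070
Recall = TP/(TP+FN) = 39/92 = 0.4239
F1 = 2·TP/(2·TP+FP+FN) = 78/135 = 0.578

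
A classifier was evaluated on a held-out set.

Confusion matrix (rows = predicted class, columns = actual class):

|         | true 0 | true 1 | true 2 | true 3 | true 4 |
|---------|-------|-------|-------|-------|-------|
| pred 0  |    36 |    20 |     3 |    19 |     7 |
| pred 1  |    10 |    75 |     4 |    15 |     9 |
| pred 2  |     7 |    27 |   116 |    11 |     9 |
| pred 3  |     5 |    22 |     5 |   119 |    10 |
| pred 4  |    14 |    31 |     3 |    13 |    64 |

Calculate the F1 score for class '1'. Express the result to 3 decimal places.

0.521

F1 score = 2·TP/(2·TP+FP+FN).
1: TP=75, FP=10+4+15+9=38, FN=20+27+22+31=100 → 150/288 = 0.5208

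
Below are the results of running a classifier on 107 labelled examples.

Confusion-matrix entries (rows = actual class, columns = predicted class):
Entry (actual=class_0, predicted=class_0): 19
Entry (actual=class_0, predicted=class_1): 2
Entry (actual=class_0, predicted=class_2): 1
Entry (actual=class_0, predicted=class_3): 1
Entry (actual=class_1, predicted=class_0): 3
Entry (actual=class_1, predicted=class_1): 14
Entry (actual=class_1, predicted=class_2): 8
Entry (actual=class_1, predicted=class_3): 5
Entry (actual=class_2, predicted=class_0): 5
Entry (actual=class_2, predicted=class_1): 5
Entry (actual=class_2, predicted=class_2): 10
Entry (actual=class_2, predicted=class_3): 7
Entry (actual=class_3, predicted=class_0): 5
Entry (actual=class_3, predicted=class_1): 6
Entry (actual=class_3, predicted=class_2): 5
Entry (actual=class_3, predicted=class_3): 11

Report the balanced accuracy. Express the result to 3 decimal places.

0.518

Balanced accuracy = mean of per-class recall.
  class_0: recall = 19/23 = 0.8261
  class_1: recall = 14/30 = 0.4667
  class_2: recall = 10/27 = 0.3704
  class_3: recall = 11/27 = 0.4074
Mean = (0.8261 + 0.4667 + 0.3704 + 0.4074) / 4 = 0.518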